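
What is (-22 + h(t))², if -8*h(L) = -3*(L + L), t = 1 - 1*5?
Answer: 625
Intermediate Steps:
t = -4 (t = 1 - 5 = -4)
h(L) = 3*L/4 (h(L) = -(-3)*(L + L)/8 = -(-3)*2*L/8 = -(-3)*L/4 = 3*L/4)
(-22 + h(t))² = (-22 + (¾)*(-4))² = (-22 - 3)² = (-25)² = 625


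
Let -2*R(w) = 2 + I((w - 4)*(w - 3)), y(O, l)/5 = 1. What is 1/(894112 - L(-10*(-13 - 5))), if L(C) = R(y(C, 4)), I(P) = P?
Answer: 1/894114 ≈ 1.1184e-6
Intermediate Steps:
y(O, l) = 5 (y(O, l) = 5*1 = 5)
R(w) = -1 - (-4 + w)*(-3 + w)/2 (R(w) = -(2 + (w - 4)*(w - 3))/2 = -(2 + (-4 + w)*(-3 + w))/2 = -1 - (-4 + w)*(-3 + w)/2)
L(C) = -2 (L(C) = -7 - 1/2*5**2 + (7/2)*5 = -7 - 1/2*25 + 35/2 = -7 - 25/2 + 35/2 = -2)
1/(894112 - L(-10*(-13 - 5))) = 1/(894112 - 1*(-2)) = 1/(894112 + 2) = 1/894114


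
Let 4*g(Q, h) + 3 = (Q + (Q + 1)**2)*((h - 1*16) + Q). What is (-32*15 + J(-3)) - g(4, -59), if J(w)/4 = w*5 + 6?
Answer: -1/2 ≈ -0.50000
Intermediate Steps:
J(w) = 24 + 20*w (J(w) = 4*(w*5 + 6) = 4*(5*w + 6) = 4*(6 + 5*w) = 24 + 20*w)
g(Q, h) = -3/4 + (Q + (1 + Q)**2)*(-16 + Q + h)/4 (g(Q, h) = -3/4 + ((Q + (Q + 1)**2)*((h - 1*16) + Q))/4 = -3/4 + ((Q + (1 + Q)**2)*((h - 16) + Q))/4 = -3/4 + ((Q + (1 + Q)**2)*((-16 + h) + Q))/4 = -3/4 + ((Q + (1 + Q)**2)*(-16 + Q + h))/4 = -3/4 + (Q + (1 + Q)**2)*(-16 + Q + h)/4)
(-32*15 + J(-3)) - g(4, -59) = (-32*15 + (24 + 20*(-3))) - (-19/4 - 47/4*4 - 13/4*4**2 + (1/4)*(-59) + (1/4)*4**3 + (1/4)*(-59)*4**2 + (3/4)*4*(-59)) = (-480 + (24 - 60)) - (-19/4 - 47 - 13/4*16 - 59/4 + (1/4)*64 + (1/4)*(-59)*16 - 177) = (-480 - 36) - (-19/4 - 47 - 52 - 59/4 + 16 - 236 - 177) = -516 - 1*(-1031/2) = -516 + 1031/2 = -1/2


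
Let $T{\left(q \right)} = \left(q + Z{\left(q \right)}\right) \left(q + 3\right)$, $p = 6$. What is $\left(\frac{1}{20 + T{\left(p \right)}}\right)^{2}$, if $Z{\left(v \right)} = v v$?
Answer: $\frac{1}{158404} \approx 6.313 \cdot 10^{-6}$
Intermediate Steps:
$Z{\left(v \right)} = v^{2}$
$T{\left(q \right)} = \left(3 + q\right) \left(q + q^{2}\right)$ ($T{\left(q \right)} = \left(q + q^{2}\right) \left(q + 3\right) = \left(q + q^{2}\right) \left(3 + q\right) = \left(3 + q\right) \left(q + q^{2}\right)$)
$\left(\frac{1}{20 + T{\left(p \right)}}\right)^{2} = \left(\frac{1}{20 + 6 \left(3 + 6^{2} + 4 \cdot 6\right)}\right)^{2} = \left(\frac{1}{20 + 6 \left(3 + 36 + 24\right)}\right)^{2} = \left(\frac{1}{20 + 6 \cdot 63}\right)^{2} = \left(\frac{1}{20 + 378}\right)^{2} = \left(\frac{1}{398}\right)^{2} = \frac{1}{158404}$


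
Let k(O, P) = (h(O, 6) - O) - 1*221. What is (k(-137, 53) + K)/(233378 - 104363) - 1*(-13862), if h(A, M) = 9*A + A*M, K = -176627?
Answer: 1788227164/129015 ≈ 13861.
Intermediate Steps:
k(O, P) = -221 + 14*O (k(O, P) = (O*(9 + 6) - O) - 1*221 = (O*15 - O) - 221 = (15*O - O) - 221 = 14*O - 221 = -221 + 14*O)
(k(-137, 53) + K)/(233378 - 104363) - 1*(-13862) = ((-221 + 14*(-137)) - 176627)/(233378 - 104363) - 1*(-13862) = ((-221 - 1918) - 176627)/129015 + 13862 = (-2139 - 176627)*(1/129015) + 13862 = -178766*1/129015 + 13862 = -178766/129015 + 13862 = 1788227164/129015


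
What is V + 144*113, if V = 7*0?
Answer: 16272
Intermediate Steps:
V = 0
V + 144*113 = 0 + 144*113 = 0 + 16272 = 16272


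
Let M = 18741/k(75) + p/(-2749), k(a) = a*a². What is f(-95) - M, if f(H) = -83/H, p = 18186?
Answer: 54681628568/7344984375 ≈ 7.4448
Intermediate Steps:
k(a) = a³
M = -2540233247/386578125 (M = 18741/(75³) + 18186/(-2749) = 18741/421875 + 18186*(-1/2749) = 18741*(1/421875) - 18186/2749 = 6247/140625 - 18186/2749 = -2540233247/386578125 ≈ -6.5711)
f(-95) - M = -83/(-95) - 1*(-2540233247/386578125) = -83*(-1/95) + 2540233247/386578125 = 83/95 + 2540233247/386578125 = 54681628568/7344984375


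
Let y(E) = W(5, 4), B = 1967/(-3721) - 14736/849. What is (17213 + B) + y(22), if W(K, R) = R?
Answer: 18111407118/1053043 ≈ 17199.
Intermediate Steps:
B = -18834213/1053043 (B = 1967*(-1/3721) - 14736*1/849 = -1967/3721 - 4912/283 = -18834213/1053043 ≈ -17.885)
y(E) = 4
(17213 + B) + y(22) = (17213 - 18834213/1053043) + 4 = 18107194946/1053043 + 4 = 18111407118/1053043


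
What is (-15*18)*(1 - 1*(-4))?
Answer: -1350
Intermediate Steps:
(-15*18)*(1 - 1*(-4)) = -270*(1 + 4) = -270*5 = -1350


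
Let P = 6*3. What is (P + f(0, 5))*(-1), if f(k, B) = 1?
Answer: -19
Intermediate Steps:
P = 18
(P + f(0, 5))*(-1) = (18 + 1)*(-1) = 19*(-1) = -19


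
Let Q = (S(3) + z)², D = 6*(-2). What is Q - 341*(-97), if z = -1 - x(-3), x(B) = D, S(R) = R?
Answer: 33273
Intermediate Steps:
D = -12
x(B) = -12
z = 11 (z = -1 - 1*(-12) = -1 + 12 = 11)
Q = 196 (Q = (3 + 11)² = 14² = 196)
Q - 341*(-97) = 196 - 341*(-97) = 196 + 33077 = 33273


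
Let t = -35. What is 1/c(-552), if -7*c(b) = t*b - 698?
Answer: -7/18622 ≈ -0.00037590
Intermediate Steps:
c(b) = 698/7 + 5*b (c(b) = -(-35*b - 698)/7 = -(-698 - 35*b)/7 = 698/7 + 5*b)
1/c(-552) = 1/(698/7 + 5*(-552)) = 1/(698/7 - 2760) = 1/(-18622/7) = -7/18622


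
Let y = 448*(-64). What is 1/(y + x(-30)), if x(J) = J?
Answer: -1/28702 ≈ -3.4841e-5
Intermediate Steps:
y = -28672
1/(y + x(-30)) = 1/(-28672 - 30) = 1/(-28702) = -1/28702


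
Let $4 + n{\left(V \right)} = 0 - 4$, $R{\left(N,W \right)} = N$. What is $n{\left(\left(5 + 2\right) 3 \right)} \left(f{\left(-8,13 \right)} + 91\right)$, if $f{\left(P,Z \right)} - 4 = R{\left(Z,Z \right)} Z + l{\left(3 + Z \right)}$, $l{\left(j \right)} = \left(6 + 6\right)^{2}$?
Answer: $-3264$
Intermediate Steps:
$l{\left(j \right)} = 144$ ($l{\left(j \right)} = 12^{2} = 144$)
$f{\left(P,Z \right)} = 148 + Z^{2}$ ($f{\left(P,Z \right)} = 4 + \left(Z Z + 144\right) = 4 + \left(Z^{2} + 144\right) = 4 + \left(144 + Z^{2}\right) = 148 + Z^{2}$)
$n{\left(V \right)} = -8$ ($n{\left(V \right)} = -4 + \left(0 - 4\right) = -4 - 4 = -8$)
$n{\left(\left(5 + 2\right) 3 \right)} \left(f{\left(-8,13 \right)} + 91\right) = - 8 \left(\left(148 + 13^{2}\right) + 91\right) = - 8 \left(\left(148 + 169\right) + 91\right) = - 8 \left(317 + 91\right) = \left(-8\right) 408 = -3264$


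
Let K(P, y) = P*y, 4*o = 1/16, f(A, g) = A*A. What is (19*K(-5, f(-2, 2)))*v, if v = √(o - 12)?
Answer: -95*I*√767/2 ≈ -1315.5*I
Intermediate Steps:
f(A, g) = A²
o = 1/64 (o = (¼)/16 = (¼)*(1/16) = 1/64 ≈ 0.015625)
v = I*√767/8 (v = √(1/64 - 12) = √(-767/64) = I*√767/8 ≈ 3.4618*I)
(19*K(-5, f(-2, 2)))*v = (19*(-5*(-2)²))*(I*√767/8) = (19*(-5*4))*(I*√767/8) = (19*(-20))*(I*√767/8) = -95*I*√767/2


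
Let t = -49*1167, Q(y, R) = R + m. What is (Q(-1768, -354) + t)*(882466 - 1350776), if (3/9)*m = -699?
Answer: 27927198540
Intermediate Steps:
m = -2097 (m = 3*(-699) = -2097)
Q(y, R) = -2097 + R (Q(y, R) = R - 2097 = -2097 + R)
t = -57183
(Q(-1768, -354) + t)*(882466 - 1350776) = ((-2097 - 354) - 57183)*(882466 - 1350776) = (-2451 - 57183)*(-468310) = -59634*(-468310) = 27927198540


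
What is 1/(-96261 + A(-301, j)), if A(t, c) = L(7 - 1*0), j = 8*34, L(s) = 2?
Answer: -1/96259 ≈ -1.0389e-5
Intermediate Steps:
j = 272
A(t, c) = 2
1/(-96261 + A(-301, j)) = 1/(-96261 + 2) = 1/(-96259) = -1/96259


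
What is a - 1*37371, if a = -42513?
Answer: -79884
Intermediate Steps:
a - 1*37371 = -42513 - 1*37371 = -42513 - 37371 = -79884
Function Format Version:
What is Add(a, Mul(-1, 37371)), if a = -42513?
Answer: -79884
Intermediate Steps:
Add(a, Mul(-1, 37371)) = Add(-42513, Mul(-1, 37371)) = Add(-42513, -37371) = -79884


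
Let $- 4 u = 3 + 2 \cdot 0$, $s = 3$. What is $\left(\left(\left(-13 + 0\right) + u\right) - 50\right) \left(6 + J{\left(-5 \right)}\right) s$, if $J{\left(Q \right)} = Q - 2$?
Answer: $\frac{765}{4} \approx 191.25$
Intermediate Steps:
$J{\left(Q \right)} = -2 + Q$
$u = - \frac{3}{4}$ ($u = - \frac{3 + 2 \cdot 0}{4} = - \frac{3 + 0}{4} = \left(- \frac{1}{4}\right) 3 = - \frac{3}{4} \approx -0.75$)
$\left(\left(\left(-13 + 0\right) + u\right) - 50\right) \left(6 + J{\left(-5 \right)}\right) s = \left(\left(\left(-13 + 0\right) - \frac{3}{4}\right) - 50\right) \left(6 - 7\right) 3 = \left(\left(-13 - \frac{3}{4}\right) - 50\right) \left(6 - 7\right) 3 = \left(- \frac{55}{4} - 50\right) \left(\left(-1\right) 3\right) = \left(- \frac{255}{4}\right) \left(-3\right) = \frac{765}{4}$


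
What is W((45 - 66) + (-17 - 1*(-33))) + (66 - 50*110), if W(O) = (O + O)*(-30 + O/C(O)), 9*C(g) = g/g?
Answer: -4684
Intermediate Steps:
C(g) = ⅑ (C(g) = (g/g)/9 = (⅑)*1 = ⅑)
W(O) = 2*O*(-30 + 9*O) (W(O) = (O + O)*(-30 + O/(⅑)) = (2*O)*(-30 + O*9) = (2*O)*(-30 + 9*O) = 2*O*(-30 + 9*O))
W((45 - 66) + (-17 - 1*(-33))) + (66 - 50*110) = 6*((45 - 66) + (-17 - 1*(-33)))*(-10 + 3*((45 - 66) + (-17 - 1*(-33)))) + (66 - 50*110) = 6*(-21 + (-17 + 33))*(-10 + 3*(-21 + (-17 + 33))) + (66 - 5500) = 6*(-21 + 16)*(-10 + 3*(-21 + 16)) - 5434 = 6*(-5)*(-10 + 3*(-5)) - 5434 = 6*(-5)*(-10 - 15) - 5434 = 6*(-5)*(-25) - 5434 = 750 - 5434 = -4684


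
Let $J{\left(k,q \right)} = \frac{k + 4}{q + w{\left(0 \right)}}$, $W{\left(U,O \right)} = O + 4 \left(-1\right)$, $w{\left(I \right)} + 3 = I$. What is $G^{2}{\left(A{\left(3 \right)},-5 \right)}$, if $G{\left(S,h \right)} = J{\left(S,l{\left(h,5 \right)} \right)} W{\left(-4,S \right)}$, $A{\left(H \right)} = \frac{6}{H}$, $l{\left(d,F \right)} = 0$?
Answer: $16$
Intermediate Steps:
$w{\left(I \right)} = -3 + I$
$W{\left(U,O \right)} = -4 + O$ ($W{\left(U,O \right)} = O - 4 = -4 + O$)
$J{\left(k,q \right)} = \frac{4 + k}{-3 + q}$ ($J{\left(k,q \right)} = \frac{k + 4}{q + \left(-3 + 0\right)} = \frac{4 + k}{q - 3} = \frac{4 + k}{-3 + q}$)
$G{\left(S,h \right)} = \left(-4 + S\right) \left(- \frac{4}{3} - \frac{S}{3}\right)$ ($G{\left(S,h \right)} = \frac{4 + S}{-3 + 0} \left(-4 + S\right) = \frac{4 + S}{-3} \left(-4 + S\right) = - \frac{4 + S}{3} \left(-4 + S\right) = \left(- \frac{4}{3} - \frac{S}{3}\right) \left(-4 + S\right) = \left(-4 + S\right) \left(- \frac{4}{3} - \frac{S}{3}\right)$)
$G^{2}{\left(A{\left(3 \right)},-5 \right)} = \left(\frac{16}{3} - \frac{\left(\frac{6}{3}\right)^{2}}{3}\right)^{2} = \left(\frac{16}{3} - \frac{\left(6 \cdot \frac{1}{3}\right)^{2}}{3}\right)^{2} = \left(\frac{16}{3} - \frac{2^{2}}{3}\right)^{2} = \left(\frac{16}{3} - \frac{4}{3}\right)^{2} = 4^{2} = 16$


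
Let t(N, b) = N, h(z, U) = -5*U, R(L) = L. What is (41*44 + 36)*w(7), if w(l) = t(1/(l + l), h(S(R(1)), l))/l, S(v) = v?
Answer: 920/49 ≈ 18.776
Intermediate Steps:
w(l) = 1/(2*l**2) (w(l) = 1/((l + l)*l) = 1/(((2*l))*l) = (1/(2*l))/l = 1/(2*l**2))
(41*44 + 36)*w(7) = (41*44 + 36)*((1/2)/7**2) = (1804 + 36)*((1/2)*(1/49)) = 1840*(1/98) = 920/49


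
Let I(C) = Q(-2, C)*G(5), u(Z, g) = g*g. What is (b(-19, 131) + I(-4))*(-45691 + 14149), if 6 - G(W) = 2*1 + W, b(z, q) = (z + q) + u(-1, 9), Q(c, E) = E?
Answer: -6213774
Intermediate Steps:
u(Z, g) = g**2
b(z, q) = 81 + q + z (b(z, q) = (z + q) + 9**2 = (q + z) + 81 = 81 + q + z)
G(W) = 4 - W (G(W) = 6 - (2*1 + W) = 6 - (2 + W) = 6 + (-2 - W) = 4 - W)
I(C) = -C (I(C) = C*(4 - 1*5) = C*(4 - 5) = C*(-1) = -C)
(b(-19, 131) + I(-4))*(-45691 + 14149) = ((81 + 131 - 19) - 1*(-4))*(-45691 + 14149) = (193 + 4)*(-31542) = 197*(-31542) = -6213774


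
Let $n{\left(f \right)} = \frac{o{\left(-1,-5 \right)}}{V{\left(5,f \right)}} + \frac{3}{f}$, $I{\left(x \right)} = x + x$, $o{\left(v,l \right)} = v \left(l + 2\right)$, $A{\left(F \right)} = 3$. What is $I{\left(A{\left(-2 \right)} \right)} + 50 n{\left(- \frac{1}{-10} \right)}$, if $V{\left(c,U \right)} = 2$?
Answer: $1581$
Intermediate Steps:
$o{\left(v,l \right)} = v \left(2 + l\right)$
$I{\left(x \right)} = 2 x$
$n{\left(f \right)} = \frac{3}{2} + \frac{3}{f}$ ($n{\left(f \right)} = \frac{\left(-1\right) \left(2 - 5\right)}{2} + \frac{3}{f} = \left(-1\right) \left(-3\right) \frac{1}{2} + \frac{3}{f} = 3 \cdot \frac{1}{2} + \frac{3}{f} = \frac{3}{2} + \frac{3}{f}$)
$I{\left(A{\left(-2 \right)} \right)} + 50 n{\left(- \frac{1}{-10} \right)} = 2 \cdot 3 + 50 \left(\frac{3}{2} + \frac{3}{\left(-1\right) \frac{1}{-10}}\right) = 6 + 50 \left(\frac{3}{2} + \frac{3}{\left(-1\right) \left(- \frac{1}{10}\right)}\right) = 6 + 50 \left(\frac{3}{2} + 3 \frac{1}{\frac{1}{10}}\right) = 6 + 50 \left(\frac{3}{2} + 3 \cdot 10\right) = 6 + 50 \left(\frac{3}{2} + 30\right) = 6 + 50 \cdot \frac{63}{2} = 6 + 1575 = 1581$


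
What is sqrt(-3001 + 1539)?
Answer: I*sqrt(1462) ≈ 38.236*I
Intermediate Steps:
sqrt(-3001 + 1539) = sqrt(-1462) = I*sqrt(1462)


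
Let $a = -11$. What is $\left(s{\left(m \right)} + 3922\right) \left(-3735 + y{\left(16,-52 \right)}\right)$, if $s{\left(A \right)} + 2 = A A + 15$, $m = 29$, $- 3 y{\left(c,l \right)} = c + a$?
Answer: $-17846320$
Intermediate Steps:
$y{\left(c,l \right)} = \frac{11}{3} - \frac{c}{3}$ ($y{\left(c,l \right)} = - \frac{c - 11}{3} = - \frac{-11 + c}{3} = \frac{11}{3} - \frac{c}{3}$)
$s{\left(A \right)} = 13 + A^{2}$ ($s{\left(A \right)} = -2 + \left(A A + 15\right) = -2 + \left(A^{2} + 15\right) = -2 + \left(15 + A^{2}\right) = 13 + A^{2}$)
$\left(s{\left(m \right)} + 3922\right) \left(-3735 + y{\left(16,-52 \right)}\right) = \left(\left(13 + 29^{2}\right) + 3922\right) \left(-3735 + \left(\frac{11}{3} - \frac{16}{3}\right)\right) = \left(\left(13 + 841\right) + 3922\right) \left(-3735 + \left(\frac{11}{3} - \frac{16}{3}\right)\right) = \left(854 + 3922\right) \left(-3735 - \frac{5}{3}\right) = 4776 \left(- \frac{11210}{3}\right) = -17846320$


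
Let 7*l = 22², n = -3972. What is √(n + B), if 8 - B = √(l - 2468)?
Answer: √(-194236 - 14*I*√29386)/7 ≈ 0.38895 - 62.961*I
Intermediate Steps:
l = 484/7 (l = (⅐)*22² = (⅐)*484 = 484/7 ≈ 69.143)
B = 8 - 2*I*√29386/7 (B = 8 - √(484/7 - 2468) = 8 - √(-16792/7) = 8 - 2*I*√29386/7 ≈ 8.0 - 48.978*I)
√(n + B) = √(-3972 + (8 - 2*I*√29386/7)) = √(-3964 - 2*I*√29386/7)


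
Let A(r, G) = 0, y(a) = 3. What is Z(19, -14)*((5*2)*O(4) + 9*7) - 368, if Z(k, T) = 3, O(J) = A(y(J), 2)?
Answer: -179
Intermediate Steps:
O(J) = 0
Z(19, -14)*((5*2)*O(4) + 9*7) - 368 = 3*((5*2)*0 + 9*7) - 368 = 3*(10*0 + 63) - 368 = 3*(0 + 63) - 368 = 3*63 - 368 = 189 - 368 = -179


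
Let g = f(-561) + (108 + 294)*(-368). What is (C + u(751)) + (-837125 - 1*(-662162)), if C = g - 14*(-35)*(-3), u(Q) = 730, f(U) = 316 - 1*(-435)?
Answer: -322888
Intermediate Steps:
f(U) = 751 (f(U) = 316 + 435 = 751)
g = -147185 (g = 751 + (108 + 294)*(-368) = 751 + 402*(-368) = 751 - 147936 = -147185)
C = -148655 (C = -147185 - 14*(-35)*(-3) = -147185 + 490*(-3) = -147185 - 1470 = -148655)
(C + u(751)) + (-837125 - 1*(-662162)) = (-148655 + 730) + (-837125 - 1*(-662162)) = -147925 + (-837125 + 662162) = -147925 - 174963 = -322888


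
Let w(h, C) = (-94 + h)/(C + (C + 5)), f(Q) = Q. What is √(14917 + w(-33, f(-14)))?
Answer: √7894014/23 ≈ 122.16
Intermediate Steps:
w(h, C) = (-94 + h)/(5 + 2*C) (w(h, C) = (-94 + h)/(C + (5 + C)) = (-94 + h)/(5 + 2*C))
√(14917 + w(-33, f(-14))) = √(14917 + (-94 - 33)/(5 + 2*(-14))) = √(14917 - 127/(5 - 28)) = √(14917 - 127/(-23)) = √(14917 - 1/23*(-127)) = √(14917 + 127/23) = √(343218/23) = √7894014/23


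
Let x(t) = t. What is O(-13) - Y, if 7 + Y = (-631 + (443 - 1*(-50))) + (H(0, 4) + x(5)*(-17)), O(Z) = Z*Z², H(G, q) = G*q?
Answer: -1967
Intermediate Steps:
O(Z) = Z³
Y = -230 (Y = -7 + ((-631 + (443 - 1*(-50))) + (0*4 + 5*(-17))) = -7 + ((-631 + (443 + 50)) + (0 - 85)) = -7 + ((-631 + 493) - 85) = -7 + (-138 - 85) = -7 - 223 = -230)
O(-13) - Y = (-13)³ - 1*(-230) = -2197 + 230 = -1967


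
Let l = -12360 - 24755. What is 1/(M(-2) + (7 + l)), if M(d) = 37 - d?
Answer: -1/37069 ≈ -2.6977e-5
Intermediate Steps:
l = -37115
1/(M(-2) + (7 + l)) = 1/((37 - 1*(-2)) + (7 - 37115)) = 1/((37 + 2) - 37108) = 1/(39 - 37108) = 1/(-37069) = -1/37069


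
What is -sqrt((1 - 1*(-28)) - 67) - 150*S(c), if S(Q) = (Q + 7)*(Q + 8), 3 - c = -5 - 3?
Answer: -51300 - I*sqrt(38) ≈ -51300.0 - 6.1644*I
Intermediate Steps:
c = 11 (c = 3 - (-5 - 3) = 3 - 1*(-8) = 3 + 8 = 11)
S(Q) = (7 + Q)*(8 + Q)
-sqrt((1 - 1*(-28)) - 67) - 150*S(c) = -sqrt((1 - 1*(-28)) - 67) - 150*(56 + 11**2 + 15*11) = -sqrt((1 + 28) - 67) - 150*(56 + 121 + 165) = -sqrt(29 - 67) - 150*342 = -sqrt(-38) - 51300 = -I*sqrt(38) - 51300 = -51300 - I*sqrt(38)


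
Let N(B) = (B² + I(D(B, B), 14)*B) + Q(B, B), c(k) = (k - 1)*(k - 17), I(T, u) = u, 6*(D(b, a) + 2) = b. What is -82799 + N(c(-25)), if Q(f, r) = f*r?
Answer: 2317417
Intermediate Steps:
D(b, a) = -2 + b/6
c(k) = (-1 + k)*(-17 + k)
N(B) = 2*B² + 14*B (N(B) = (B² + 14*B) + B*B = (B² + 14*B) + B² = 2*B² + 14*B)
-82799 + N(c(-25)) = -82799 + 2*(17 + (-25)² - 18*(-25))*(7 + (17 + (-25)² - 18*(-25))) = -82799 + 2*(17 + 625 + 450)*(7 + (17 + 625 + 450)) = -82799 + 2*1092*(7 + 1092) = -82799 + 2*1092*1099 = -82799 + 2400216 = 2317417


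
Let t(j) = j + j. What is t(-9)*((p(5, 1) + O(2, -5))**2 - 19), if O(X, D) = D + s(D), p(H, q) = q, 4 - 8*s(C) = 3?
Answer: 2295/32 ≈ 71.719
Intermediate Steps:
t(j) = 2*j
s(C) = 1/8 (s(C) = 1/2 - 1/8*3 = 1/2 - 3/8 = 1/8)
O(X, D) = 1/8 + D (O(X, D) = D + 1/8 = 1/8 + D)
t(-9)*((p(5, 1) + O(2, -5))**2 - 19) = (2*(-9))*((1 + (1/8 - 5))**2 - 19) = -18*((1 - 39/8)**2 - 19) = -18*((-31/8)**2 - 19) = -18*(961/64 - 19) = -18*(-255/64) = 2295/32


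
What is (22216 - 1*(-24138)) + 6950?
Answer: 53304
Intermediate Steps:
(22216 - 1*(-24138)) + 6950 = (22216 + 24138) + 6950 = 46354 + 6950 = 53304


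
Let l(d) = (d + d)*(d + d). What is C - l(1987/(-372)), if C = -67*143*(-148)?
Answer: 49052764679/34596 ≈ 1.4179e+6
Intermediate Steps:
C = 1417988 (C = -9581*(-148) = 1417988)
l(d) = 4*d**2 (l(d) = (2*d)*(2*d) = 4*d**2)
C - l(1987/(-372)) = 1417988 - 4*(1987/(-372))**2 = 1417988 - 4*(1987*(-1/372))**2 = 1417988 - 4*(-1987/372)**2 = 1417988 - 4*3948169/138384 = 1417988 - 1*3948169/34596 = 1417988 - 3948169/34596 = 49052764679/34596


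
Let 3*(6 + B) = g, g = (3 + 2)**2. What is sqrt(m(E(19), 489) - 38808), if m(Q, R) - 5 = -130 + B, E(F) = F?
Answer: 2*I*sqrt(87594)/3 ≈ 197.31*I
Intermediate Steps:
g = 25 (g = 5**2 = 25)
B = 7/3 (B = -6 + (1/3)*25 = -6 + 25/3 = 7/3 ≈ 2.3333)
m(Q, R) = -368/3 (m(Q, R) = 5 + (-130 + 7/3) = 5 - 383/3 = -368/3)
sqrt(m(E(19), 489) - 38808) = sqrt(-368/3 - 38808) = sqrt(-116792/3) = 2*I*sqrt(87594)/3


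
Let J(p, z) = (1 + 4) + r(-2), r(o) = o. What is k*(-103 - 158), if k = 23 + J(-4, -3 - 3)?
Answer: -6786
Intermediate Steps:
J(p, z) = 3 (J(p, z) = (1 + 4) - 2 = 5 - 2 = 3)
k = 26 (k = 23 + 3 = 26)
k*(-103 - 158) = 26*(-103 - 158) = 26*(-261) = -6786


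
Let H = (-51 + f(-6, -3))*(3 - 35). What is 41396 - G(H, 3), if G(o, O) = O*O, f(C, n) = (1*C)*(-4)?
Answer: 41387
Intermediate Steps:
f(C, n) = -4*C (f(C, n) = C*(-4) = -4*C)
H = 864 (H = (-51 - 4*(-6))*(3 - 35) = (-51 + 24)*(-32) = -27*(-32) = 864)
G(o, O) = O**2
41396 - G(H, 3) = 41396 - 1*3**2 = 41396 - 1*9 = 41396 - 9 = 41387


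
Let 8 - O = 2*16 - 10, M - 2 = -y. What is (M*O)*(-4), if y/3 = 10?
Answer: -1568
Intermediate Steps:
y = 30 (y = 3*10 = 30)
M = -28 (M = 2 - 1*30 = 2 - 30 = -28)
O = -14 (O = 8 - (2*16 - 10) = 8 - (32 - 10) = 8 - 1*22 = 8 - 22 = -14)
(M*O)*(-4) = -28*(-14)*(-4) = 392*(-4) = -1568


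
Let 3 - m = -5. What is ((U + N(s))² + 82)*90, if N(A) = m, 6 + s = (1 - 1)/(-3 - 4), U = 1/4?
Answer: 108045/8 ≈ 13506.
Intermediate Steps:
U = ¼ ≈ 0.25000
m = 8 (m = 3 - 1*(-5) = 3 + 5 = 8)
s = -6 (s = -6 + (1 - 1)/(-3 - 4) = -6 + 0/(-7) = -6 + 0*(-⅐) = -6 + 0 = -6)
N(A) = 8
((U + N(s))² + 82)*90 = ((¼ + 8)² + 82)*90 = ((33/4)² + 82)*90 = (1089/16 + 82)*90 = (2401/16)*90 = 108045/8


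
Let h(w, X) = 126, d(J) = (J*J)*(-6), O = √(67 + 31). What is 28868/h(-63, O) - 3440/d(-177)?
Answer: 21535186/93987 ≈ 229.13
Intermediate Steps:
O = 7*√2 (O = √98 = 7*√2 ≈ 9.8995)
d(J) = -6*J² (d(J) = J²*(-6) = -6*J²)
28868/h(-63, O) - 3440/d(-177) = 28868/126 - 3440/((-6*(-177)²)) = 28868*(1/126) - 3440/((-6*31329)) = 2062/9 - 3440/(-187974) = 2062/9 - 3440*(-1/187974) = 2062/9 + 1720/93987 = 21535186/93987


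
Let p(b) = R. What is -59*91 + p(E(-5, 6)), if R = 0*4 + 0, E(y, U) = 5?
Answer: -5369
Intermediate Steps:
R = 0 (R = 0 + 0 = 0)
p(b) = 0
-59*91 + p(E(-5, 6)) = -59*91 + 0 = -5369 + 0 = -5369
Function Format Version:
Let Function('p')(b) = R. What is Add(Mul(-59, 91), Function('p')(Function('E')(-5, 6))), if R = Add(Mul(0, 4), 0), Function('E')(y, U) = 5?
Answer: -5369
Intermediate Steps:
R = 0 (R = Add(0, 0) = 0)
Function('p')(b) = 0
Add(Mul(-59, 91), Function('p')(Function('E')(-5, 6))) = Add(Mul(-59, 91), 0) = Add(-5369, 0) = -5369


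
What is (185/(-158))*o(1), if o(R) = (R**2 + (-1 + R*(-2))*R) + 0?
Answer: 185/79 ≈ 2.3418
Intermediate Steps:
o(R) = R**2 + R*(-1 - 2*R) (o(R) = (R**2 + (-1 - 2*R)*R) + 0 = (R**2 + R*(-1 - 2*R)) + 0 = R**2 + R*(-1 - 2*R))
(185/(-158))*o(1) = (185/(-158))*(-1*1*(1 + 1)) = (185*(-1/158))*(-1*1*2) = -185/158*(-2) = 185/79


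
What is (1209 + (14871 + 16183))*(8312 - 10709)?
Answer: -77334411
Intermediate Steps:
(1209 + (14871 + 16183))*(8312 - 10709) = (1209 + 31054)*(-2397) = 32263*(-2397) = -77334411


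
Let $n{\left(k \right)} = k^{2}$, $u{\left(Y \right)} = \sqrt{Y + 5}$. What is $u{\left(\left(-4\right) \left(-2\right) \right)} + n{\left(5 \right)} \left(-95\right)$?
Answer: $-2375 + \sqrt{13} \approx -2371.4$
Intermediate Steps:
$u{\left(Y \right)} = \sqrt{5 + Y}$
$u{\left(\left(-4\right) \left(-2\right) \right)} + n{\left(5 \right)} \left(-95\right) = \sqrt{5 - -8} + 5^{2} \left(-95\right) = \sqrt{5 + 8} + 25 \left(-95\right) = \sqrt{13} - 2375 = -2375 + \sqrt{13}$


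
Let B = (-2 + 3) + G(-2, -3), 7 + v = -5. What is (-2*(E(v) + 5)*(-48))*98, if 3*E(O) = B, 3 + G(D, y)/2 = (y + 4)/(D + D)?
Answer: 29792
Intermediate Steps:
v = -12 (v = -7 - 5 = -12)
G(D, y) = -6 + (4 + y)/D (G(D, y) = -6 + 2*((y + 4)/(D + D)) = -6 + 2*((4 + y)/((2*D))) = -6 + 2*((4 + y)*(1/(2*D))) = -6 + 2*((4 + y)/(2*D)) = -6 + (4 + y)/D)
B = -11/2 (B = (-2 + 3) + (4 - 3 - 6*(-2))/(-2) = 1 - (4 - 3 + 12)/2 = 1 - 1/2*13 = 1 - 13/2 = -11/2 ≈ -5.5000)
E(O) = -11/6 (E(O) = (1/3)*(-11/2) = -11/6)
(-2*(E(v) + 5)*(-48))*98 = (-2*(-11/6 + 5)*(-48))*98 = (-2*19/6*(-48))*98 = -19/3*(-48)*98 = 304*98 = 29792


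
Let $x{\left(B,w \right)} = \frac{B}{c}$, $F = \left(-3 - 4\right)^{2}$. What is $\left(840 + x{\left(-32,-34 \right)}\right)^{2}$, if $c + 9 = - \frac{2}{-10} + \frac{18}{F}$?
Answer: $\frac{759756289600}{1067089} \approx 7.1199 \cdot 10^{5}$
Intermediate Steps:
$F = 49$ ($F = \left(-7\right)^{2} = 49$)
$c = - \frac{2066}{245}$ ($c = -9 + \left(- \frac{2}{-10} + \frac{18}{49}\right) = -9 + \left(\left(-2\right) \left(- \frac{1}{10}\right) + 18 \cdot \frac{1}{49}\right) = -9 + \left(\frac{1}{5} + \frac{18}{49}\right) = -9 + \frac{139}{245} = - \frac{2066}{245} \approx -8.4326$)
$x{\left(B,w \right)} = - \frac{245 B}{2066}$ ($x{\left(B,w \right)} = \frac{B}{- \frac{2066}{245}} = B \left(- \frac{245}{2066}\right) = - \frac{245 B}{2066}$)
$\left(840 + x{\left(-32,-34 \right)}\right)^{2} = \left(840 - - \frac{3920}{1033}\right)^{2} = \left(840 + \frac{3920}{1033}\right)^{2} = \left(\frac{871640}{1033}\right)^{2} = \frac{759756289600}{1067089}$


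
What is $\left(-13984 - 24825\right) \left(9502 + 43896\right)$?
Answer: $-2072322982$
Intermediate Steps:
$\left(-13984 - 24825\right) \left(9502 + 43896\right) = \left(-38809\right) 53398 = -2072322982$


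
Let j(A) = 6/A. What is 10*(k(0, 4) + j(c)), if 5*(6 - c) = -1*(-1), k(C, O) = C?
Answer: 300/29 ≈ 10.345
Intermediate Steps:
c = 29/5 (c = 6 - (-1)*(-1)/5 = 6 - 1/5*1 = 6 - 1/5 = 29/5 ≈ 5.8000)
10*(k(0, 4) + j(c)) = 10*(0 + 6/(29/5)) = 10*(0 + 6*(5/29)) = 10*(0 + 30/29) = 10*(30/29) = 300/29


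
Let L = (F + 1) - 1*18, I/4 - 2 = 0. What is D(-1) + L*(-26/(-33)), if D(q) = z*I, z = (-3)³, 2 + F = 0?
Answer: -7622/33 ≈ -230.97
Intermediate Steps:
F = -2 (F = -2 + 0 = -2)
I = 8 (I = 8 + 4*0 = 8 + 0 = 8)
z = -27
D(q) = -216 (D(q) = -27*8 = -216)
L = -19 (L = (-2 + 1) - 1*18 = -1 - 18 = -19)
D(-1) + L*(-26/(-33)) = -216 - (-494)/(-33) = -216 - (-494)*(-1)/33 = -216 - 19*26/33 = -216 - 494/33 = -7622/33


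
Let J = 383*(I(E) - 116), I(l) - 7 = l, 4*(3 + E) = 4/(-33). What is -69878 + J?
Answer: -3721925/33 ≈ -1.1279e+5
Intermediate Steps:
E = -100/33 (E = -3 + (4/(-33))/4 = -3 + (4*(-1/33))/4 = -3 + (1/4)*(-4/33) = -3 - 1/33 = -100/33 ≈ -3.0303)
I(l) = 7 + l
J = -1415951/33 (J = 383*((7 - 100/33) - 116) = 383*(131/33 - 116) = 383*(-3697/33) = -1415951/33 ≈ -42908.)
-69878 + J = -69878 - 1415951/33 = -3721925/33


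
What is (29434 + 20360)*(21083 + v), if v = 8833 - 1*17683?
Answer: 609130002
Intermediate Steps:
v = -8850 (v = 8833 - 17683 = -8850)
(29434 + 20360)*(21083 + v) = (29434 + 20360)*(21083 - 8850) = 49794*12233 = 609130002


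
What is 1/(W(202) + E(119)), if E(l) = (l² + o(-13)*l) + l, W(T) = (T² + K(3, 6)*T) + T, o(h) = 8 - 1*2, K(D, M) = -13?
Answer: 1/53374 ≈ 1.8736e-5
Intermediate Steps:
o(h) = 6 (o(h) = 8 - 2 = 6)
W(T) = T² - 12*T (W(T) = (T² - 13*T) + T = T² - 12*T)
E(l) = l² + 7*l (E(l) = (l² + 6*l) + l = l² + 7*l)
1/(W(202) + E(119)) = 1/(202*(-12 + 202) + 119*(7 + 119)) = 1/(202*190 + 119*126) = 1/(38380 + 14994) = 1/53374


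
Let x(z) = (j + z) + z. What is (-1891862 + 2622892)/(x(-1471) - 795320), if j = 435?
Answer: -731030/797827 ≈ -0.91628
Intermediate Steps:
x(z) = 435 + 2*z (x(z) = (435 + z) + z = 435 + 2*z)
(-1891862 + 2622892)/(x(-1471) - 795320) = (-1891862 + 2622892)/((435 + 2*(-1471)) - 795320) = 731030/((435 - 2942) - 795320) = 731030/(-2507 - 795320) = 731030/(-797827) = 731030*(-1/797827) = -731030/797827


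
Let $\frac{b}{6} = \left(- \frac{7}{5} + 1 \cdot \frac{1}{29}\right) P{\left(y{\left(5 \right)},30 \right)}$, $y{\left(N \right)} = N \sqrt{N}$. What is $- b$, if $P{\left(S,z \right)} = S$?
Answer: $\frac{1188 \sqrt{5}}{29} \approx 91.602$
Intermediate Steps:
$y{\left(N \right)} = N^{\frac{3}{2}}$
$b = - \frac{1188 \sqrt{5}}{29}$ ($b = 6 \left(- \frac{7}{5} + 1 \cdot \frac{1}{29}\right) 5^{\frac{3}{2}} = 6 \left(\left(-7\right) \frac{1}{5} + 1 \cdot \frac{1}{29}\right) 5 \sqrt{5} = 6 \left(- \frac{7}{5} + \frac{1}{29}\right) 5 \sqrt{5} = 6 \left(- \frac{198 \cdot 5 \sqrt{5}}{145}\right) = 6 \left(- \frac{198 \sqrt{5}}{29}\right) = - \frac{1188 \sqrt{5}}{29} \approx -91.602$)
$- b = - \frac{\left(-1188\right) \sqrt{5}}{29} = \frac{1188 \sqrt{5}}{29}$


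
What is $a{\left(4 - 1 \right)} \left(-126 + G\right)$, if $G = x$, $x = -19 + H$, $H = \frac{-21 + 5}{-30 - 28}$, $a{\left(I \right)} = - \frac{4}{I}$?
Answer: $\frac{5596}{29} \approx 192.97$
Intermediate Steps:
$H = \frac{8}{29}$ ($H = - \frac{16}{-30 - 28} = - \frac{16}{-58} = \left(-16\right) \left(- \frac{1}{58}\right) = \frac{8}{29} \approx 0.27586$)
$x = - \frac{543}{29}$ ($x = -19 + \frac{8}{29} = - \frac{543}{29} \approx -18.724$)
$G = - \frac{543}{29} \approx -18.724$
$a{\left(4 - 1 \right)} \left(-126 + G\right) = - \frac{4}{4 - 1} \left(-126 - \frac{543}{29}\right) = - \frac{4}{4 - 1} \left(- \frac{4197}{29}\right) = - \frac{4}{3} \left(- \frac{4197}{29}\right) = \left(-4\right) \frac{1}{3} \left(- \frac{4197}{29}\right) = \left(- \frac{4}{3}\right) \left(- \frac{4197}{29}\right) = \frac{5596}{29}$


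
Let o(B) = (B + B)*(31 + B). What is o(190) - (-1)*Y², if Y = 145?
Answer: 105005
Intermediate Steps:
o(B) = 2*B*(31 + B) (o(B) = (2*B)*(31 + B) = 2*B*(31 + B))
o(190) - (-1)*Y² = 2*190*(31 + 190) - (-1)*145² = 2*190*221 - (-1)*21025 = 83980 - 1*(-21025) = 83980 + 21025 = 105005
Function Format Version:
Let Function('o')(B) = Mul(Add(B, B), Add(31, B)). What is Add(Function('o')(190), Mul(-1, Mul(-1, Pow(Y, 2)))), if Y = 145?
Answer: 105005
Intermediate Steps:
Function('o')(B) = Mul(2, B, Add(31, B)) (Function('o')(B) = Mul(Mul(2, B), Add(31, B)) = Mul(2, B, Add(31, B)))
Add(Function('o')(190), Mul(-1, Mul(-1, Pow(Y, 2)))) = Add(Mul(2, 190, Add(31, 190)), Mul(-1, Mul(-1, Pow(145, 2)))) = Add(Mul(2, 190, 221), Mul(-1, Mul(-1, 21025))) = Add(83980, Mul(-1, -21025)) = Add(83980, 21025) = 105005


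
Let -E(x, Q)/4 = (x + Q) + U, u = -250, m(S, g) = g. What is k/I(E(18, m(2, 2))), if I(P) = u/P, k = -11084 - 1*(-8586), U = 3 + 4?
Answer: -134892/125 ≈ -1079.1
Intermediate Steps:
U = 7
k = -2498 (k = -11084 + 8586 = -2498)
E(x, Q) = -28 - 4*Q - 4*x (E(x, Q) = -4*((x + Q) + 7) = -4*((Q + x) + 7) = -4*(7 + Q + x) = -28 - 4*Q - 4*x)
I(P) = -250/P
k/I(E(18, m(2, 2))) = -2498/((-250/(-28 - 4*2 - 4*18))) = -2498/((-250/(-28 - 8 - 72))) = -2498/((-250/(-108))) = -2498/((-250*(-1/108))) = -2498/125/54 = -2498*54/125 = -134892/125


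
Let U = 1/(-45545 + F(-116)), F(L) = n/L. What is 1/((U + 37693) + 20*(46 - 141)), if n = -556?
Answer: 1320666/47270598109 ≈ 2.7938e-5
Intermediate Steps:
F(L) = -556/L
U = -29/1320666 (U = 1/(-45545 - 556/(-116)) = 1/(-45545 - 556*(-1/116)) = 1/(-45545 + 139/29) = 1/(-1320666/29) = -29/1320666 ≈ -2.1959e-5)
1/((U + 37693) + 20*(46 - 141)) = 1/((-29/1320666 + 37693) + 20*(46 - 141)) = 1/(49779863509/1320666 + 20*(-95)) = 1/(49779863509/1320666 - 1900) = 1/(47270598109/1320666) = 1320666/47270598109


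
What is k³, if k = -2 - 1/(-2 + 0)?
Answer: -27/8 ≈ -3.3750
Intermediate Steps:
k = -3/2 (k = -2 - 1/(-2) = -2 - ½*(-1) = -2 + ½ = -3/2 ≈ -1.5000)
k³ = (-3/2)³ = -27/8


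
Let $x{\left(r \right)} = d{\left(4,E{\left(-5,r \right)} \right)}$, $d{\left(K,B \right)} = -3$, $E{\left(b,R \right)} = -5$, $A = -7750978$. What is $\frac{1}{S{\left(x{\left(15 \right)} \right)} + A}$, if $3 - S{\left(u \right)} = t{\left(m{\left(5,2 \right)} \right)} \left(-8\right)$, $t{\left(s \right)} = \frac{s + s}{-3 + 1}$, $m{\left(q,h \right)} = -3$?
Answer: $- \frac{1}{7750951} \approx -1.2902 \cdot 10^{-7}$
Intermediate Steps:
$x{\left(r \right)} = -3$
$t{\left(s \right)} = - s$ ($t{\left(s \right)} = \frac{2 s}{-2} = 2 s \left(- \frac{1}{2}\right) = - s$)
$S{\left(u \right)} = 27$ ($S{\left(u \right)} = 3 - \left(-1\right) \left(-3\right) \left(-8\right) = 3 - 3 \left(-8\right) = 3 - -24 = 3 + 24 = 27$)
$\frac{1}{S{\left(x{\left(15 \right)} \right)} + A} = \frac{1}{27 - 7750978} = \frac{1}{-7750951} = - \frac{1}{7750951}$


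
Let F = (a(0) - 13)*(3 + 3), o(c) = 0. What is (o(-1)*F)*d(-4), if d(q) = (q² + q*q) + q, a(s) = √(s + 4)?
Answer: 0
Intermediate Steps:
a(s) = √(4 + s)
F = -66 (F = (√(4 + 0) - 13)*(3 + 3) = (√4 - 13)*6 = (2 - 13)*6 = -11*6 = -66)
d(q) = q + 2*q² (d(q) = (q² + q²) + q = 2*q² + q = q + 2*q²)
(o(-1)*F)*d(-4) = (0*(-66))*(-4*(1 + 2*(-4))) = 0*(-4*(1 - 8)) = 0*(-4*(-7)) = 0*28 = 0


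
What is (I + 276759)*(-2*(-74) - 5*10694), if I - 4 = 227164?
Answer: -26870395494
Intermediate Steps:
I = 227168 (I = 4 + 227164 = 227168)
(I + 276759)*(-2*(-74) - 5*10694) = (227168 + 276759)*(-2*(-74) - 5*10694) = 503927*(148 - 53470) = 503927*(-53322) = -26870395494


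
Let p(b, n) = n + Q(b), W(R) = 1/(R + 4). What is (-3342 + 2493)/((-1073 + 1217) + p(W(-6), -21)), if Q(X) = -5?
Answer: -849/118 ≈ -7.1949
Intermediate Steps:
W(R) = 1/(4 + R)
p(b, n) = -5 + n (p(b, n) = n - 5 = -5 + n)
(-3342 + 2493)/((-1073 + 1217) + p(W(-6), -21)) = (-3342 + 2493)/((-1073 + 1217) + (-5 - 21)) = -849/(144 - 26) = -849/118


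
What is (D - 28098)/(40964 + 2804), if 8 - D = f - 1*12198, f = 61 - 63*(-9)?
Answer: -2065/5471 ≈ -0.37744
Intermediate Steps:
f = 628 (f = 61 + 567 = 628)
D = 11578 (D = 8 - (628 - 1*12198) = 8 - (628 - 12198) = 8 - 1*(-11570) = 8 + 11570 = 11578)
(D - 28098)/(40964 + 2804) = (11578 - 28098)/(40964 + 2804) = -16520/43768 = -16520*1/43768 = -2065/5471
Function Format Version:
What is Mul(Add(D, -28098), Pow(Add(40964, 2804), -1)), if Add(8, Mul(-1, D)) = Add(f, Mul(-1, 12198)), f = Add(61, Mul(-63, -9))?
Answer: Rational(-2065, 5471) ≈ -0.37744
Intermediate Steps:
f = 628 (f = Add(61, 567) = 628)
D = 11578 (D = Add(8, Mul(-1, Add(628, Mul(-1, 12198)))) = Add(8, Mul(-1, Add(628, -12198))) = Add(8, Mul(-1, -11570)) = Add(8, 11570) = 11578)
Mul(Add(D, -28098), Pow(Add(40964, 2804), -1)) = Mul(Add(11578, -28098), Pow(Add(40964, 2804), -1)) = Mul(-16520, Pow(43768, -1)) = Mul(-16520, Rational(1, 43768)) = Rational(-2065, 5471)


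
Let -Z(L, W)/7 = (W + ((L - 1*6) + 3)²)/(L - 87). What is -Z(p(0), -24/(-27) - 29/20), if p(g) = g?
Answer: -10633/15660 ≈ -0.67899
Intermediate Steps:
Z(L, W) = -7*(W + (-3 + L)²)/(-87 + L) (Z(L, W) = -7*(W + ((L - 1*6) + 3)²)/(L - 87) = -7*(W + ((L - 6) + 3)²)/(-87 + L) = -7*(W + ((-6 + L) + 3)²)/(-87 + L) = -7*(W + (-3 + L)²)/(-87 + L))
-Z(p(0), -24/(-27) - 29/20) = -7*(-(-24/(-27) - 29/20) - (-3 + 0)²)/(-87 + 0) = -7*(-(-24*(-1/27) - 29*1/20) - 1*(-3)²)/(-87) = -7*(-1)*(-(8/9 - 29/20) - 1*9)/87 = -7*(-1)*(-1*(-101/180) - 9)/87 = -7*(-1)*(101/180 - 9)/87 = -7*(-1)*(-1519)/(87*180) = -1*10633/15660 = -10633/15660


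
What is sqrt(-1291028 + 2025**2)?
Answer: sqrt(2809597) ≈ 1676.2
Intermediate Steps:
sqrt(-1291028 + 2025**2) = sqrt(-1291028 + 4100625) = sqrt(2809597)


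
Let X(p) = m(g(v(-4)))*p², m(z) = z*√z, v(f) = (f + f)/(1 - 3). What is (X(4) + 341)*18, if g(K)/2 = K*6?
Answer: 6138 + 55296*√3 ≈ 1.0191e+5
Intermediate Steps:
v(f) = -f (v(f) = (2*f)/(-2) = (2*f)*(-½) = -f)
g(K) = 12*K (g(K) = 2*(K*6) = 2*(6*K) = 12*K)
m(z) = z^(3/2)
X(p) = 192*√3*p² (X(p) = (12*(-1*(-4)))^(3/2)*p² = (12*4)^(3/2)*p² = 48^(3/2)*p² = (192*√3)*p² = 192*√3*p²)
(X(4) + 341)*18 = (192*√3*4² + 341)*18 = (192*√3*16 + 341)*18 = (3072*√3 + 341)*18 = (341 + 3072*√3)*18 = 6138 + 55296*√3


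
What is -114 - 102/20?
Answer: -1191/10 ≈ -119.10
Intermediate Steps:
-114 - 102/20 = -114 - 102*1/20 = -114 - 51/10 = -1191/10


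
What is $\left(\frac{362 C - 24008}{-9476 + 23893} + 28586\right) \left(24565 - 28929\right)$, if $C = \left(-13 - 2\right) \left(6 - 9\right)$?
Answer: $- \frac{1798477034416}{14417} \approx -1.2475 \cdot 10^{8}$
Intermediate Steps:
$C = 45$ ($C = \left(-15\right) \left(-3\right) = 45$)
$\left(\frac{362 C - 24008}{-9476 + 23893} + 28586\right) \left(24565 - 28929\right) = \left(\frac{362 \cdot 45 - 24008}{-9476 + 23893} + 28586\right) \left(24565 - 28929\right) = \left(\frac{16290 - 24008}{14417} + 28586\right) \left(-4364\right) = \left(\left(-7718\right) \frac{1}{14417} + 28586\right) \left(-4364\right) = \left(- \frac{7718}{14417} + 28586\right) \left(-4364\right) = \frac{412116644}{14417} \left(-4364\right) = - \frac{1798477034416}{14417}$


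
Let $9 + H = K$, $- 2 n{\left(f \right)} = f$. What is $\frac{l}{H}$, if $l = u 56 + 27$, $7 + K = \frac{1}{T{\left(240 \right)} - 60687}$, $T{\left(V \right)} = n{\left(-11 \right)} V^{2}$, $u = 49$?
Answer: $- \frac{709689123}{4097807} \approx -173.19$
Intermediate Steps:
$n{\left(f \right)} = - \frac{f}{2}$
$T{\left(V \right)} = \frac{11 V^{2}}{2}$ ($T{\left(V \right)} = \left(- \frac{1}{2}\right) \left(-11\right) V^{2} = \frac{11 V^{2}}{2}$)
$K = - \frac{1792790}{256113}$ ($K = -7 + \frac{1}{\frac{11 \cdot 240^{2}}{2} - 60687} = -7 + \frac{1}{\frac{11}{2} \cdot 57600 - 60687} = -7 + \frac{1}{316800 - 60687} = -7 + \frac{1}{256113} = - \frac{1792790}{256113} \approx -7.0$)
$l = 2771$ ($l = 49 \cdot 56 + 27 = 2744 + 27 = 2771$)
$H = - \frac{4097807}{256113}$ ($H = -9 - \frac{1792790}{256113} = - \frac{4097807}{256113} \approx -16.0$)
$\frac{l}{H} = \frac{2771}{- \frac{4097807}{256113}} = 2771 \left(- \frac{256113}{4097807}\right) = - \frac{709689123}{4097807}$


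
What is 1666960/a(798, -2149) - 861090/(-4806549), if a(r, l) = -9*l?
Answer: 892108806970/10329273801 ≈ 86.367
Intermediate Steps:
1666960/a(798, -2149) - 861090/(-4806549) = 1666960/((-9*(-2149))) - 861090/(-4806549) = 1666960/19341 - 861090*(-1/4806549) = 1666960*(1/19341) + 287030/1602183 = 1666960/19341 + 287030/1602183 = 892108806970/10329273801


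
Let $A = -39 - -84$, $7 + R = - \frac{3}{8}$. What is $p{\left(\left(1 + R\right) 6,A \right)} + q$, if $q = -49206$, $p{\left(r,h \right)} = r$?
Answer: $- \frac{196977}{4} \approx -49244.0$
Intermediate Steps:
$R = - \frac{59}{8}$ ($R = -7 - \frac{3}{8} = - \frac{59}{8} \approx -7.375$)
$A = 45$ ($A = -39 + 84 = 45$)
$p{\left(\left(1 + R\right) 6,A \right)} + q = \left(1 - \frac{59}{8}\right) 6 - 49206 = \left(- \frac{51}{8}\right) 6 - 49206 = - \frac{153}{4} - 49206 = - \frac{196977}{4}$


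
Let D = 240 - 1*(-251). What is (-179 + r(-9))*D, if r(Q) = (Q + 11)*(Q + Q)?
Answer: -105565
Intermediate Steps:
r(Q) = 2*Q*(11 + Q) (r(Q) = (11 + Q)*(2*Q) = 2*Q*(11 + Q))
D = 491 (D = 240 + 251 = 491)
(-179 + r(-9))*D = (-179 + 2*(-9)*(11 - 9))*491 = (-179 + 2*(-9)*2)*491 = (-179 - 36)*491 = -215*491 = -105565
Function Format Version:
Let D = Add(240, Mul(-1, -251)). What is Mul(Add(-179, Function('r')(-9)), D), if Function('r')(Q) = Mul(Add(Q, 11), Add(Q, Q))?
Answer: -105565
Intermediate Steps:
Function('r')(Q) = Mul(2, Q, Add(11, Q)) (Function('r')(Q) = Mul(Add(11, Q), Mul(2, Q)) = Mul(2, Q, Add(11, Q)))
D = 491 (D = Add(240, 251) = 491)
Mul(Add(-179, Function('r')(-9)), D) = Mul(Add(-179, Mul(2, -9, Add(11, -9))), 491) = Mul(Add(-179, Mul(2, -9, 2)), 491) = Mul(Add(-179, -36), 491) = Mul(-215, 491) = -105565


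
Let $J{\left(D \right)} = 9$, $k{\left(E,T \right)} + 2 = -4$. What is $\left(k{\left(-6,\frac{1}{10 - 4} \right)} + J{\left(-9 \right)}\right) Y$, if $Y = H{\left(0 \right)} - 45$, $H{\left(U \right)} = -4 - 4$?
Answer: $-159$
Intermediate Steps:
$H{\left(U \right)} = -8$
$k{\left(E,T \right)} = -6$ ($k{\left(E,T \right)} = -2 - 4 = -6$)
$Y = -53$ ($Y = -8 - 45 = -53$)
$\left(k{\left(-6,\frac{1}{10 - 4} \right)} + J{\left(-9 \right)}\right) Y = \left(-6 + 9\right) \left(-53\right) = 3 \left(-53\right) = -159$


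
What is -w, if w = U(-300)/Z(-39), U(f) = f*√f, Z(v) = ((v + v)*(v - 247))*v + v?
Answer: -1000*I*√3/290017 ≈ -0.0059722*I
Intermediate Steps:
Z(v) = v + 2*v²*(-247 + v) (Z(v) = ((2*v)*(-247 + v))*v + v = (2*v*(-247 + v))*v + v = 2*v²*(-247 + v) + v = v + 2*v²*(-247 + v))
U(f) = f^(3/2)
w = 1000*I*√3/290017 (w = (-300)^(3/2)/((-39*(1 - 494*(-39) + 2*(-39)²))) = (-3000*I*√3)/((-39*(1 + 19266 + 2*1521))) = (-3000*I*√3)/((-39*(1 + 19266 + 3042))) = (-3000*I*√3)/((-39*22309)) = -3000*I*√3/(-870051) = -3000*I*√3*(-1/870051) = 1000*I*√3/290017 ≈ 0.0059722*I)
-w = -1000*I*√3/290017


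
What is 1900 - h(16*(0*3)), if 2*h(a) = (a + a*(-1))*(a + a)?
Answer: 1900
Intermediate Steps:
h(a) = 0 (h(a) = ((a + a*(-1))*(a + a))/2 = ((a - a)*(2*a))/2 = (0*(2*a))/2 = (1/2)*0 = 0)
1900 - h(16*(0*3)) = 1900 - 1*0 = 1900 + 0 = 1900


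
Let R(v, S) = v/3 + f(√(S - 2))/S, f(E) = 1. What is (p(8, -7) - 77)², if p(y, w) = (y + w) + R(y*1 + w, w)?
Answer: 2534464/441 ≈ 5747.1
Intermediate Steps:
R(v, S) = 1/S + v/3 (R(v, S) = v/3 + 1/S = 1/S + v/3)
p(y, w) = 1/w + 4*w/3 + 4*y/3 (p(y, w) = (y + w) + (1/w + (y*1 + w)/3) = (w + y) + (1/w + (y + w)/3) = (w + y) + (1/w + (w + y)/3) = (w + y) + (1/w + (w/3 + y/3)) = (w + y) + (1/w + w/3 + y/3) = 1/w + 4*w/3 + 4*y/3)
(p(8, -7) - 77)² = ((⅓)*(3 + 4*(-7)*(-7 + 8))/(-7) - 77)² = ((⅓)*(-⅐)*(3 + 4*(-7)*1) - 77)² = ((⅓)*(-⅐)*(3 - 28) - 77)² = ((⅓)*(-⅐)*(-25) - 77)² = (25/21 - 77)² = (-1592/21)² = 2534464/441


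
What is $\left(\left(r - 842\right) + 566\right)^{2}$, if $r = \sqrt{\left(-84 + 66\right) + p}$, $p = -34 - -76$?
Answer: $76200 - 1104 \sqrt{6} \approx 73496.0$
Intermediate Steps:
$p = 42$ ($p = -34 + 76 = 42$)
$r = 2 \sqrt{6}$ ($r = \sqrt{\left(-84 + 66\right) + 42} = \sqrt{-18 + 42} = \sqrt{24} = 2 \sqrt{6} \approx 4.899$)
$\left(\left(r - 842\right) + 566\right)^{2} = \left(\left(2 \sqrt{6} - 842\right) + 566\right)^{2} = \left(\left(-842 + 2 \sqrt{6}\right) + 566\right)^{2} = \left(-276 + 2 \sqrt{6}\right)^{2}$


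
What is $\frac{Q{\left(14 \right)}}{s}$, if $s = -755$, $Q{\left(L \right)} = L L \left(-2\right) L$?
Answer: $\frac{5488}{755} \approx 7.2689$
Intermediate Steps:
$Q{\left(L \right)} = - 2 L^{3}$ ($Q{\left(L \right)} = L^{2} \left(-2\right) L = - 2 L^{2} L = - 2 L^{3}$)
$\frac{Q{\left(14 \right)}}{s} = \frac{\left(-2\right) 14^{3}}{-755} = \left(-2\right) 2744 \left(- \frac{1}{755}\right) = \left(-5488\right) \left(- \frac{1}{755}\right) = \frac{5488}{755}$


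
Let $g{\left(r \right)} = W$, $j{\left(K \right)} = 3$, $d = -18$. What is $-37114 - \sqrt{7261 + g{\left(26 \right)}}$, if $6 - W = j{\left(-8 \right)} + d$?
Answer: $-37114 - \sqrt{7282} \approx -37199.0$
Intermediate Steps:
$W = 21$ ($W = 6 - \left(3 - 18\right) = 6 - -15 = 6 + 15 = 21$)
$g{\left(r \right)} = 21$
$-37114 - \sqrt{7261 + g{\left(26 \right)}} = -37114 - \sqrt{7261 + 21} = -37114 - \sqrt{7282}$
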